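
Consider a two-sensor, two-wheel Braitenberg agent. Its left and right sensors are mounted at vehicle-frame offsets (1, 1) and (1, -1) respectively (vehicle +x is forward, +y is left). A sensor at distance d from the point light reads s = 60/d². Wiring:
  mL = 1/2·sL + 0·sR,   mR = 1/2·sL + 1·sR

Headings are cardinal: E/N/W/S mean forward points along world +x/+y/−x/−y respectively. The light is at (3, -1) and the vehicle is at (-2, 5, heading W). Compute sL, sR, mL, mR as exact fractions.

60/61 12/17 30/61 1242/1037

left sensor world pos  = (-3, 4); dL² = 61
right sensor world pos = (-3, 6); dR² = 85
sL = 60/61 = 60/61
sR = 60/85 = 12/17
mL = 1/2·sL + 0·sR = 30/61
mR = 1/2·sL + 1·sR = 1242/1037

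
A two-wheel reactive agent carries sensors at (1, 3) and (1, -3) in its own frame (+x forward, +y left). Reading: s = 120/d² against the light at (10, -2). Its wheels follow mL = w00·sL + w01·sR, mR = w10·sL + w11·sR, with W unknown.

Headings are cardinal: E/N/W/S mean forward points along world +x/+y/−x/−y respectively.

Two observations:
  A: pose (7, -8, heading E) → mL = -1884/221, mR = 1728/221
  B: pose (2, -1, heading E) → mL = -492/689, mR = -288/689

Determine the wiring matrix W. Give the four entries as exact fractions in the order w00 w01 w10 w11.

obs A: pose=(7,-8,E) → sL=120/13, sR=24/17, mL=-1884/221, mR=1728/221
obs B: pose=(2,-1,E) → sL=24/13, sR=120/53, mL=-492/689, mR=-288/689
sensor matrix S = [[120/13, 24/17], [24/13, 120/53]]; det S = 214272/11713
solve [mL_A; mL_B] = S·[w00; w01] and [mR_A; mR_B] = S·[w10; w11]:
  w00 = -1, w01 = 1/2, w10 = 1, w11 = -1

-1 1/2 1 -1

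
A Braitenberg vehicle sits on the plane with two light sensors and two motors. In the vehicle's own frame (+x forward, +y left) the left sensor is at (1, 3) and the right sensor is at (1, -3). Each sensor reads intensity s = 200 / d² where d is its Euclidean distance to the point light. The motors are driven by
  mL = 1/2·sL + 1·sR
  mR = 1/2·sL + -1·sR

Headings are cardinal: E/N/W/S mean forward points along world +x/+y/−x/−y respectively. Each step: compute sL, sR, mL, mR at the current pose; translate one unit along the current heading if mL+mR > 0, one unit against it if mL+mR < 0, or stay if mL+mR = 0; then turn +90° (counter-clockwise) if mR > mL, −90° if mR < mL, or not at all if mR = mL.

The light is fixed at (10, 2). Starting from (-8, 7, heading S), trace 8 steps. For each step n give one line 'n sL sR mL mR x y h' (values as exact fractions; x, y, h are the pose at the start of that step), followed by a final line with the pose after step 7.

0 200/241 200/457 93900/110137 -2500/110137 -8 7 S
1 100/181 20/41 5670/7421 -1570/7421 -8 6 W
2 200/509 200/281 129900/143029 -73700/143029 -9 6 N
3 50/97 25/41 3450/3977 -1400/3977 -9 7 E
4 200/241 200/457 93900/110137 -2500/110137 -8 7 S
5 100/181 20/41 5670/7421 -1570/7421 -8 6 W
6 200/509 200/281 129900/143029 -73700/143029 -9 6 N
7 50/97 25/41 3450/3977 -1400/3977 -9 7 E
final -8 7 S

n=0: pose=(-8,7,S); sL=200/241, sR=200/457; mL=93900/110137, mR=-2500/110137; mL+mR=200/241 → advance +1; mR−mL=-400/457 → turn -1·90°
n=1: pose=(-8,6,W); sL=100/181, sR=20/41; mL=5670/7421, mR=-1570/7421; mL+mR=100/181 → advance +1; mR−mL=-40/41 → turn -1·90°
n=2: pose=(-9,6,N); sL=200/509, sR=200/281; mL=129900/143029, mR=-73700/143029; mL+mR=200/509 → advance +1; mR−mL=-400/281 → turn -1·90°
n=3: pose=(-9,7,E); sL=50/97, sR=25/41; mL=3450/3977, mR=-1400/3977; mL+mR=50/97 → advance +1; mR−mL=-50/41 → turn -1·90°
n=4: pose=(-8,7,S); sL=200/241, sR=200/457; mL=93900/110137, mR=-2500/110137; mL+mR=200/241 → advance +1; mR−mL=-400/457 → turn -1·90°
n=5: pose=(-8,6,W); sL=100/181, sR=20/41; mL=5670/7421, mR=-1570/7421; mL+mR=100/181 → advance +1; mR−mL=-40/41 → turn -1·90°
n=6: pose=(-9,6,N); sL=200/509, sR=200/281; mL=129900/143029, mR=-73700/143029; mL+mR=200/509 → advance +1; mR−mL=-400/281 → turn -1·90°
n=7: pose=(-9,7,E); sL=50/97, sR=25/41; mL=3450/3977, mR=-1400/3977; mL+mR=50/97 → advance +1; mR−mL=-50/41 → turn -1·90°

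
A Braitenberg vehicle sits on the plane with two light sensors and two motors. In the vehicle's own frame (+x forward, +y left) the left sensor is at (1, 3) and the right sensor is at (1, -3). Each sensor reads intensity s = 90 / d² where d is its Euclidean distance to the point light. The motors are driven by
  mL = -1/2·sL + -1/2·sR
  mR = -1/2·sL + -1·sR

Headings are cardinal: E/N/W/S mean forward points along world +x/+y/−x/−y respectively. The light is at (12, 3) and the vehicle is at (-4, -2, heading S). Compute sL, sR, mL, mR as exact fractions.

left sensor world pos  = (-1, -3); dL² = 205
right sensor world pos = (-7, -3); dR² = 397
sL = 90/205 = 18/41
sR = 90/397 = 90/397
mL = -1/2·sL + -1/2·sR = -5418/16277
mR = -1/2·sL + -1·sR = -7263/16277

18/41 90/397 -5418/16277 -7263/16277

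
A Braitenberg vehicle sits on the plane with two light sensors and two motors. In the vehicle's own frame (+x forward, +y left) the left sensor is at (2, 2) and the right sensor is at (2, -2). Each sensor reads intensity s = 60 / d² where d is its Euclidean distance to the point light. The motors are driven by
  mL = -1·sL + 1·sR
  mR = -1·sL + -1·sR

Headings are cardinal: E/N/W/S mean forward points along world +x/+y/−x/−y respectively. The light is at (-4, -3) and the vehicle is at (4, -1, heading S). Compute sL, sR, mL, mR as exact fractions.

left sensor world pos  = (6, -3); dL² = 100
right sensor world pos = (2, -3); dR² = 36
sL = 60/100 = 3/5
sR = 60/36 = 5/3
mL = -1·sL + 1·sR = 16/15
mR = -1·sL + -1·sR = -34/15

3/5 5/3 16/15 -34/15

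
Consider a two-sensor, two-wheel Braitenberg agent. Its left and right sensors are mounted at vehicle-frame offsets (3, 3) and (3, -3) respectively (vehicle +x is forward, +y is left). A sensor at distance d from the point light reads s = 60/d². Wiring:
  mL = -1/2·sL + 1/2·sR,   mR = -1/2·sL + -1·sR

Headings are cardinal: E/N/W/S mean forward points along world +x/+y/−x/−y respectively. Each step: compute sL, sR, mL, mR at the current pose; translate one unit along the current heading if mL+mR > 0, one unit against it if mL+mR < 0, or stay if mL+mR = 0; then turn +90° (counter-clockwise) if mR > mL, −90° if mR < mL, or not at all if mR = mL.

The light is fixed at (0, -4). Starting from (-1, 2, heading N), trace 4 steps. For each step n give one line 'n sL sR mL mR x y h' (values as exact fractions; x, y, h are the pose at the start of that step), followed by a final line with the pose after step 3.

n=0: pose=(-1,2,N); sL=60/97, sR=12/17; mL=72/1649, mR=-1674/1649; mL+mR=-1602/1649 → advance -1; mR−mL=-18/17 → turn -1·90°
n=1: pose=(-1,1,E); sL=15/17, sR=15/2; mL=225/68, mR=-135/17; mL+mR=-315/68 → advance -1; mR−mL=-45/4 → turn -1·90°
n=2: pose=(-2,1,S); sL=12, sR=60/29; mL=-144/29, mR=-234/29; mL+mR=-378/29 → advance -1; mR−mL=-90/29 → turn -1·90°
n=3: pose=(-2,2,W); sL=30/17, sR=30/53; mL=-540/901, mR=-1305/901; mL+mR=-1845/901 → advance -1; mR−mL=-45/53 → turn -1·90°

0 60/97 12/17 72/1649 -1674/1649 -1 2 N
1 15/17 15/2 225/68 -135/17 -1 1 E
2 12 60/29 -144/29 -234/29 -2 1 S
3 30/17 30/53 -540/901 -1305/901 -2 2 W
final -1 2 N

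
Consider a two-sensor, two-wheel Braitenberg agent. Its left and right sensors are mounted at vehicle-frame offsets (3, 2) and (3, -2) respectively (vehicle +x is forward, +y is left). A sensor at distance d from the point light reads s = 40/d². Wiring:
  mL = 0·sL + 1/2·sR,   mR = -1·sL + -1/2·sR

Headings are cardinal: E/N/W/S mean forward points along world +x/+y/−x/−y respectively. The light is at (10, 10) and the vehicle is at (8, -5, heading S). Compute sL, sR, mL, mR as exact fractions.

10/81 2/17 1/17 -251/1377

left sensor world pos  = (10, -8); dL² = 324
right sensor world pos = (6, -8); dR² = 340
sL = 40/324 = 10/81
sR = 40/340 = 2/17
mL = 0·sL + 1/2·sR = 1/17
mR = -1·sL + -1/2·sR = -251/1377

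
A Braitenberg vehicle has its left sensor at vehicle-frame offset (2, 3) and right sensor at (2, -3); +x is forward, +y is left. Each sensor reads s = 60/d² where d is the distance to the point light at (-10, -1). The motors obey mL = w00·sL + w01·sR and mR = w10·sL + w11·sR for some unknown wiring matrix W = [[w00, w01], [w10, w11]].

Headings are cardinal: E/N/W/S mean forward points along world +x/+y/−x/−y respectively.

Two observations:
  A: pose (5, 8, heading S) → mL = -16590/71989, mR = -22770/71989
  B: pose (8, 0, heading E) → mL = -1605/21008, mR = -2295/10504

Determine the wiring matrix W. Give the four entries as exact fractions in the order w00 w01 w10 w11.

1/2 -1 -1 -1/2

obs A: pose=(5,8,S) → sL=60/373, sR=60/193, mL=-16590/71989, mR=-22770/71989
obs B: pose=(8,0,E) → sL=15/104, sR=15/101, mL=-1605/21008, mR=-2295/10504
sensor matrix S = [[60/373, 60/193], [15/104, 15/101]]; det S = -3960225/189043114
solve [mL_A; mL_B] = S·[w00; w01] and [mR_A; mR_B] = S·[w10; w11]:
  w00 = 1/2, w01 = -1, w10 = -1, w11 = -1/2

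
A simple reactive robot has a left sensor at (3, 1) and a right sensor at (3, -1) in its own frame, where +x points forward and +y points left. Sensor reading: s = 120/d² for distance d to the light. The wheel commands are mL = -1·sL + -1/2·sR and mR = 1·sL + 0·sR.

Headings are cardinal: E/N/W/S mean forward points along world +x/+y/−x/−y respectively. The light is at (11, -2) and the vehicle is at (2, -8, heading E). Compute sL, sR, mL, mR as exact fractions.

left sensor world pos  = (5, -7); dL² = 61
right sensor world pos = (5, -9); dR² = 85
sL = 120/61 = 120/61
sR = 120/85 = 24/17
mL = -1·sL + -1/2·sR = -2772/1037
mR = 1·sL + 0·sR = 120/61

120/61 24/17 -2772/1037 120/61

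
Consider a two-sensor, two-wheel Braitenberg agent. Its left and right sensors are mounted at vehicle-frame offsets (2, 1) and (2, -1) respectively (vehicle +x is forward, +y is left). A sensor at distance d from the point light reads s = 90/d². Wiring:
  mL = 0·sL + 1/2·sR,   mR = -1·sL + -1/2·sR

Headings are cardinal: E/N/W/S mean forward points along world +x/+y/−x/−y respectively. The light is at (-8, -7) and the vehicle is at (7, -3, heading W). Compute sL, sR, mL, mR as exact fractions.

left sensor world pos  = (5, -4); dL² = 178
right sensor world pos = (5, -2); dR² = 194
sL = 90/178 = 45/89
sR = 90/194 = 45/97
mL = 0·sL + 1/2·sR = 45/194
mR = -1·sL + -1/2·sR = -12735/17266

45/89 45/97 45/194 -12735/17266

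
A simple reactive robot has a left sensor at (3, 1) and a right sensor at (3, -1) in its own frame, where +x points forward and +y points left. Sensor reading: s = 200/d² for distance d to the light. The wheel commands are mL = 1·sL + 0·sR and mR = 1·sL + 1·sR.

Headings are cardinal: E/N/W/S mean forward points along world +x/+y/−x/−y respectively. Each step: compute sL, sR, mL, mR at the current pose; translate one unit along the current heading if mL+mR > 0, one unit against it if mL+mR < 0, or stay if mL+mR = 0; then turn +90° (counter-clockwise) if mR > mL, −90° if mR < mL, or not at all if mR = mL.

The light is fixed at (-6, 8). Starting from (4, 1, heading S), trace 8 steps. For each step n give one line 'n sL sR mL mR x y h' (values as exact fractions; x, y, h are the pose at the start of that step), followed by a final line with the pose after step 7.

n=0: pose=(4,1,S); sL=200/221, sR=200/181; mL=200/221, mR=80400/40001; mL+mR=116600/40001 → advance +1; mR−mL=200/181 → turn +1·90°
n=1: pose=(4,0,E); sL=100/109, sR=4/5; mL=100/109, mR=936/545; mL+mR=1436/545 → advance +1; mR−mL=4/5 → turn +1·90°
n=2: pose=(5,0,N); sL=8/5, sR=200/169; mL=8/5, mR=2352/845; mL+mR=3704/845 → advance +1; mR−mL=200/169 → turn +1·90°
n=3: pose=(5,1,W); sL=25/16, sR=2; mL=25/16, mR=57/16; mL+mR=41/8 → advance +1; mR−mL=2 → turn +1·90°
n=4: pose=(4,1,S); sL=200/221, sR=200/181; mL=200/221, mR=80400/40001; mL+mR=116600/40001 → advance +1; mR−mL=200/181 → turn +1·90°
n=5: pose=(4,0,E); sL=100/109, sR=4/5; mL=100/109, mR=936/545; mL+mR=1436/545 → advance +1; mR−mL=4/5 → turn +1·90°
n=6: pose=(5,0,N); sL=8/5, sR=200/169; mL=8/5, mR=2352/845; mL+mR=3704/845 → advance +1; mR−mL=200/169 → turn +1·90°
n=7: pose=(5,1,W); sL=25/16, sR=2; mL=25/16, mR=57/16; mL+mR=41/8 → advance +1; mR−mL=2 → turn +1·90°

0 200/221 200/181 200/221 80400/40001 4 1 S
1 100/109 4/5 100/109 936/545 4 0 E
2 8/5 200/169 8/5 2352/845 5 0 N
3 25/16 2 25/16 57/16 5 1 W
4 200/221 200/181 200/221 80400/40001 4 1 S
5 100/109 4/5 100/109 936/545 4 0 E
6 8/5 200/169 8/5 2352/845 5 0 N
7 25/16 2 25/16 57/16 5 1 W
final 4 1 S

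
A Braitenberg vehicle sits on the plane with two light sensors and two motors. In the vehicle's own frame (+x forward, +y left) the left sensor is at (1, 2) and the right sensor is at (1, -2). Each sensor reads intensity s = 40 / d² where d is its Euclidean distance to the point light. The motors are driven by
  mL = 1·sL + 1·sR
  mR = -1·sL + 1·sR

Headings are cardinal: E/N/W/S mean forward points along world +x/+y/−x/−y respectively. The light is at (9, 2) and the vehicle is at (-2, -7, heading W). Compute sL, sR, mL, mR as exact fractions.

left sensor world pos  = (-3, -9); dL² = 265
right sensor world pos = (-3, -5); dR² = 193
sL = 40/265 = 8/53
sR = 40/193 = 40/193
mL = 1·sL + 1·sR = 3664/10229
mR = -1·sL + 1·sR = 576/10229

8/53 40/193 3664/10229 576/10229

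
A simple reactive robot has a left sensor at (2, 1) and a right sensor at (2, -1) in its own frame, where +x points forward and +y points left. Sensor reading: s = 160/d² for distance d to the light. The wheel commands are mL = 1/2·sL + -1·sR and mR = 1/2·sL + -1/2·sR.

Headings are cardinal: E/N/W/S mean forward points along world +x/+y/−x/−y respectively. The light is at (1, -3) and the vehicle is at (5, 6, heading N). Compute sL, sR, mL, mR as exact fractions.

left sensor world pos  = (4, 8); dL² = 130
right sensor world pos = (6, 8); dR² = 146
sL = 160/130 = 16/13
sR = 160/146 = 80/73
mL = 1/2·sL + -1·sR = -456/949
mR = 1/2·sL + -1/2·sR = 64/949

16/13 80/73 -456/949 64/949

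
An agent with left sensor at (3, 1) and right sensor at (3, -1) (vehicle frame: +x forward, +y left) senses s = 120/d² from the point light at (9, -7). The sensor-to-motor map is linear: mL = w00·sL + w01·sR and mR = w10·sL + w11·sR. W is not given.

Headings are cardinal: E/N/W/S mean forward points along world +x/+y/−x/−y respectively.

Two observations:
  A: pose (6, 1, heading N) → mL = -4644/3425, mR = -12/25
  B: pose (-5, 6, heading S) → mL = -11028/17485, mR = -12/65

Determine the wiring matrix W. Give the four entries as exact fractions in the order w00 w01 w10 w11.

-1 -1/2 0 -1/2

obs A: pose=(6,1,N) → sL=120/137, sR=24/25, mL=-4644/3425, mR=-12/25
obs B: pose=(-5,6,S) → sL=120/269, sR=24/65, mL=-11028/17485, mR=-12/65
sensor matrix S = [[120/137, 24/25], [120/269, 24/65]]; det S = -251136/2395445
solve [mL_A; mL_B] = S·[w00; w01] and [mR_A; mR_B] = S·[w10; w11]:
  w00 = -1, w01 = -1/2, w10 = 0, w11 = -1/2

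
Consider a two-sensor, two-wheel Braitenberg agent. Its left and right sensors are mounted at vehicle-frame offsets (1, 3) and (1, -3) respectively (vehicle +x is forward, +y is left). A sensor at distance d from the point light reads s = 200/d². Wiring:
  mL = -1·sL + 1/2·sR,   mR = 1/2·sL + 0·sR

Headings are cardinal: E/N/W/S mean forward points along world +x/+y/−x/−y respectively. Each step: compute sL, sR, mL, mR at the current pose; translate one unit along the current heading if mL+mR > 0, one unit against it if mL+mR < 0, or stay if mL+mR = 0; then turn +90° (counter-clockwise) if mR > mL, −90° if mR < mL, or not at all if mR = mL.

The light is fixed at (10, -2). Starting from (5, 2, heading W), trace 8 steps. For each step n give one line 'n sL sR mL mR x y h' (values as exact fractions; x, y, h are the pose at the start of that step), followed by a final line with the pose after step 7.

n=0: pose=(5,2,W); sL=200/37, sR=40/17; mL=-2660/629, mR=100/37; mL+mR=-960/629 → advance -1; mR−mL=4360/629 → turn +1·90°
n=1: pose=(6,2,S); sL=20, sR=100/29; mL=-530/29, mR=10; mL+mR=-240/29 → advance -1; mR−mL=820/29 → turn +1·90°
n=2: pose=(6,3,E); sL=200/73, sR=200/13; mL=4700/949, mR=100/73; mL+mR=6000/949 → advance +1; mR−mL=-3400/949 → turn -1·90°
n=3: pose=(7,3,S); sL=25/2, sR=50/13; mL=-275/26, mR=25/4; mL+mR=-225/52 → advance -1; mR−mL=875/52 → turn +1·90°
n=4: pose=(7,4,E); sL=40/17, sR=200/13; mL=1180/221, mR=20/17; mL+mR=1440/221 → advance +1; mR−mL=-920/221 → turn -1·90°
n=5: pose=(8,4,S); sL=100/13, sR=4; mL=-74/13, mR=50/13; mL+mR=-24/13 → advance -1; mR−mL=124/13 → turn +1·90°
n=6: pose=(8,5,E); sL=200/101, sR=200/17; mL=6700/1717, mR=100/101; mL+mR=8400/1717 → advance +1; mR−mL=-5000/1717 → turn -1·90°
n=7: pose=(9,5,S); sL=5, sR=50/13; mL=-40/13, mR=5/2; mL+mR=-15/26 → advance -1; mR−mL=145/26 → turn +1·90°

0 200/37 40/17 -2660/629 100/37 5 2 W
1 20 100/29 -530/29 10 6 2 S
2 200/73 200/13 4700/949 100/73 6 3 E
3 25/2 50/13 -275/26 25/4 7 3 S
4 40/17 200/13 1180/221 20/17 7 4 E
5 100/13 4 -74/13 50/13 8 4 S
6 200/101 200/17 6700/1717 100/101 8 5 E
7 5 50/13 -40/13 5/2 9 5 S
final 9 6 E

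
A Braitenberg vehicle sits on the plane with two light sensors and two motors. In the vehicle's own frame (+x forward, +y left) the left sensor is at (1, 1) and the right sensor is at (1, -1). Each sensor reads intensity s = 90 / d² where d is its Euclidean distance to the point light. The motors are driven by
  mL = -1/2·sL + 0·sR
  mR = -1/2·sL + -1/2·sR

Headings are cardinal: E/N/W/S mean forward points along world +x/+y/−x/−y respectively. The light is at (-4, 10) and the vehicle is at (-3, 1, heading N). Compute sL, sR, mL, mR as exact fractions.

45/32 45/34 -45/64 -1485/1088

left sensor world pos  = (-4, 2); dL² = 64
right sensor world pos = (-2, 2); dR² = 68
sL = 90/64 = 45/32
sR = 90/68 = 45/34
mL = -1/2·sL + 0·sR = -45/64
mR = -1/2·sL + -1/2·sR = -1485/1088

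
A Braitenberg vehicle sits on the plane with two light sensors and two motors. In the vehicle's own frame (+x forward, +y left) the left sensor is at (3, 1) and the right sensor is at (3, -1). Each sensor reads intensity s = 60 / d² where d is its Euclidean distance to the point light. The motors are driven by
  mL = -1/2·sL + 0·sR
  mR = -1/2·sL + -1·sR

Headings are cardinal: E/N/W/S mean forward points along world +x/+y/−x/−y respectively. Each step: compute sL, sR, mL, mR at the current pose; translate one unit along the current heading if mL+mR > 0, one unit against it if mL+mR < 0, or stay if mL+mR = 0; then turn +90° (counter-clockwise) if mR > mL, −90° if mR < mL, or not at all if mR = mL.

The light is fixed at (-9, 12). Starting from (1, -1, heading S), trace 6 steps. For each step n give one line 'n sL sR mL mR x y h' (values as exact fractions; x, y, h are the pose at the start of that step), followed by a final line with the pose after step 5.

n=0: pose=(1,-1,S); sL=60/377, sR=60/337; mL=-30/377, mR=-32730/127049; mL+mR=-42840/127049 → advance -1; mR−mL=-60/337 → turn -1·90°
n=1: pose=(1,0,W); sL=30/109, sR=6/17; mL=-15/109, mR=-909/1853; mL+mR=-1164/1853 → advance -1; mR−mL=-6/17 → turn -1·90°
n=2: pose=(2,0,N); sL=60/181, sR=4/15; mL=-30/181, mR=-1174/2715; mL+mR=-1624/2715 → advance -1; mR−mL=-4/15 → turn -1·90°
n=3: pose=(2,-1,E); sL=3/17, sR=15/98; mL=-3/34, mR=-201/833; mL+mR=-549/1666 → advance -1; mR−mL=-15/98 → turn -1·90°
n=4: pose=(1,-1,S); sL=60/377, sR=60/337; mL=-30/377, mR=-32730/127049; mL+mR=-42840/127049 → advance -1; mR−mL=-60/337 → turn -1·90°
n=5: pose=(1,0,W); sL=30/109, sR=6/17; mL=-15/109, mR=-909/1853; mL+mR=-1164/1853 → advance -1; mR−mL=-6/17 → turn -1·90°

0 60/377 60/337 -30/377 -32730/127049 1 -1 S
1 30/109 6/17 -15/109 -909/1853 1 0 W
2 60/181 4/15 -30/181 -1174/2715 2 0 N
3 3/17 15/98 -3/34 -201/833 2 -1 E
4 60/377 60/337 -30/377 -32730/127049 1 -1 S
5 30/109 6/17 -15/109 -909/1853 1 0 W
final 2 0 N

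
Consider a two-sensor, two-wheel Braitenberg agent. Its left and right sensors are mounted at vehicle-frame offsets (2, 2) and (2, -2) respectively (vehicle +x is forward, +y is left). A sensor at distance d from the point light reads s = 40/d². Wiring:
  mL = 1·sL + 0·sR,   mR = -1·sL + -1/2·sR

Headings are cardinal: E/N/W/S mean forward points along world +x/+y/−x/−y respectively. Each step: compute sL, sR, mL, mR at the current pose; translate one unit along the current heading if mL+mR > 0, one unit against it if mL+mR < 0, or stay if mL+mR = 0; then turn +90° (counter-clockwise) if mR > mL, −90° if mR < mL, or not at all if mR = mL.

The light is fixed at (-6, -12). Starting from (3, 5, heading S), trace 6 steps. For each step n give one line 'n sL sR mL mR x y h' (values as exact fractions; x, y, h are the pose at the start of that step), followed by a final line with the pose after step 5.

0 20/173 20/137 20/173 -4470/23701 3 5 S
1 8/61 40/449 8/61 -4812/27389 3 6 W
2 5/58 5/68 5/58 -485/3944 4 6 N
3 8/101 40/369 8/101 -4972/37269 4 5 E
4 20/173 20/137 20/173 -4470/23701 3 5 S
5 8/61 40/449 8/61 -4812/27389 3 6 W
final 4 6 N

n=0: pose=(3,5,S); sL=20/173, sR=20/137; mL=20/173, mR=-4470/23701; mL+mR=-10/137 → advance -1; mR−mL=-7210/23701 → turn -1·90°
n=1: pose=(3,6,W); sL=8/61, sR=40/449; mL=8/61, mR=-4812/27389; mL+mR=-20/449 → advance -1; mR−mL=-8404/27389 → turn -1·90°
n=2: pose=(4,6,N); sL=5/58, sR=5/68; mL=5/58, mR=-485/3944; mL+mR=-5/136 → advance -1; mR−mL=-825/3944 → turn -1·90°
n=3: pose=(4,5,E); sL=8/101, sR=40/369; mL=8/101, mR=-4972/37269; mL+mR=-20/369 → advance -1; mR−mL=-7924/37269 → turn -1·90°
n=4: pose=(3,5,S); sL=20/173, sR=20/137; mL=20/173, mR=-4470/23701; mL+mR=-10/137 → advance -1; mR−mL=-7210/23701 → turn -1·90°
n=5: pose=(3,6,W); sL=8/61, sR=40/449; mL=8/61, mR=-4812/27389; mL+mR=-20/449 → advance -1; mR−mL=-8404/27389 → turn -1·90°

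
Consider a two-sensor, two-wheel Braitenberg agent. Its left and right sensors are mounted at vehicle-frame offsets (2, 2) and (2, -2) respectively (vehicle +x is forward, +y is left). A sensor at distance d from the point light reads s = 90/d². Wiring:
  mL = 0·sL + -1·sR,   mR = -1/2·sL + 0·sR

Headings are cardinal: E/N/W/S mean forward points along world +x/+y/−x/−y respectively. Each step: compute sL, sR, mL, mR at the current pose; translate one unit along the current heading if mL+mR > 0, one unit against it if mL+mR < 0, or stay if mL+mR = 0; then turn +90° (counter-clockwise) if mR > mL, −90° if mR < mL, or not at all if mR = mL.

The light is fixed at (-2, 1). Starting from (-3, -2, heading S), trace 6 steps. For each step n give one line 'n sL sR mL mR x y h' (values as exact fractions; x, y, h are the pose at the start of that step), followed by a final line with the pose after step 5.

n=0: pose=(-3,-2,S); sL=45/13, sR=45/17; mL=-45/17, mR=-45/26; mL+mR=-1935/442 → advance -1; mR−mL=405/442 → turn +1·90°
n=1: pose=(-3,-1,E); sL=90, sR=90/17; mL=-90/17, mR=-45; mL+mR=-855/17 → advance -1; mR−mL=-675/17 → turn -1·90°
n=2: pose=(-4,-1,S); sL=45/8, sR=45/16; mL=-45/16, mR=-45/16; mL+mR=-45/8 → advance -1; mR−mL=0 → turn +0·90°
n=3: pose=(-4,0,S); sL=10, sR=18/5; mL=-18/5, mR=-5; mL+mR=-43/5 → advance -1; mR−mL=-7/5 → turn -1·90°
n=4: pose=(-4,1,W); sL=9/2, sR=9/2; mL=-9/2, mR=-9/4; mL+mR=-27/4 → advance -1; mR−mL=9/4 → turn +1·90°
n=5: pose=(-3,1,S); sL=18, sR=90/13; mL=-90/13, mR=-9; mL+mR=-207/13 → advance -1; mR−mL=-27/13 → turn -1·90°

0 45/13 45/17 -45/17 -45/26 -3 -2 S
1 90 90/17 -90/17 -45 -3 -1 E
2 45/8 45/16 -45/16 -45/16 -4 -1 S
3 10 18/5 -18/5 -5 -4 0 S
4 9/2 9/2 -9/2 -9/4 -4 1 W
5 18 90/13 -90/13 -9 -3 1 S
final -3 2 W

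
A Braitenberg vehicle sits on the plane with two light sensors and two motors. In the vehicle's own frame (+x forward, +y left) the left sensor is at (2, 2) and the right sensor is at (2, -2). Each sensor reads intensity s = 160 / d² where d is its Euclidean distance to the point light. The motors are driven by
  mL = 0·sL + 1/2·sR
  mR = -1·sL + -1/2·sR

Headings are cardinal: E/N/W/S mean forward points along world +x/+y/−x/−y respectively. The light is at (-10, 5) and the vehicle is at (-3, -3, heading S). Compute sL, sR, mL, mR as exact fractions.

160/181 32/25 16/25 -6896/4525

left sensor world pos  = (-1, -5); dL² = 181
right sensor world pos = (-5, -5); dR² = 125
sL = 160/181 = 160/181
sR = 160/125 = 32/25
mL = 0·sL + 1/2·sR = 16/25
mR = -1·sL + -1/2·sR = -6896/4525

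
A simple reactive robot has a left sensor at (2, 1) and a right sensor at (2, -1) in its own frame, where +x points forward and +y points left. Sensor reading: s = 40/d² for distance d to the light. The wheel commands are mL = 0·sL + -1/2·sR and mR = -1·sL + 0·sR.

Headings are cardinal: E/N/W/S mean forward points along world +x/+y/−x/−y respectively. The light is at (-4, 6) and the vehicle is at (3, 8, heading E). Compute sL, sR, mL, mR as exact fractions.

left sensor world pos  = (5, 9); dL² = 90
right sensor world pos = (5, 7); dR² = 82
sL = 40/90 = 4/9
sR = 40/82 = 20/41
mL = 0·sL + -1/2·sR = -10/41
mR = -1·sL + 0·sR = -4/9

4/9 20/41 -10/41 -4/9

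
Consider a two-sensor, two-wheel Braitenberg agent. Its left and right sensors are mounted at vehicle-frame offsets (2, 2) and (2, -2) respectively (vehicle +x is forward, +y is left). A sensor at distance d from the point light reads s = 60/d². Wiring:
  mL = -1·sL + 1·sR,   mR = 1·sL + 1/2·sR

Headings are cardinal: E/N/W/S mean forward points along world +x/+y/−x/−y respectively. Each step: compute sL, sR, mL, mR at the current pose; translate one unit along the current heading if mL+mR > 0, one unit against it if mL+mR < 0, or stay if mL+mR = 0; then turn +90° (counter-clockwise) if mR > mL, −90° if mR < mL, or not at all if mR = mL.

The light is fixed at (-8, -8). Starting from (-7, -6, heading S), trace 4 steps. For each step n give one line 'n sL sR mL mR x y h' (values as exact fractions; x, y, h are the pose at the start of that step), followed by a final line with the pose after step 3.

0 20/3 60 160/3 110/3 -7 -6 S
1 30 6 -24 33 -7 -7 W
2 12 12 0 18 -8 -7 S
3 15/2 15/2 0 45/4 -8 -8 E
final -7 -8 N

n=0: pose=(-7,-6,S); sL=20/3, sR=60; mL=160/3, mR=110/3; mL+mR=90 → advance +1; mR−mL=-50/3 → turn -1·90°
n=1: pose=(-7,-7,W); sL=30, sR=6; mL=-24, mR=33; mL+mR=9 → advance +1; mR−mL=57 → turn +1·90°
n=2: pose=(-8,-7,S); sL=12, sR=12; mL=0, mR=18; mL+mR=18 → advance +1; mR−mL=18 → turn +1·90°
n=3: pose=(-8,-8,E); sL=15/2, sR=15/2; mL=0, mR=45/4; mL+mR=45/4 → advance +1; mR−mL=45/4 → turn +1·90°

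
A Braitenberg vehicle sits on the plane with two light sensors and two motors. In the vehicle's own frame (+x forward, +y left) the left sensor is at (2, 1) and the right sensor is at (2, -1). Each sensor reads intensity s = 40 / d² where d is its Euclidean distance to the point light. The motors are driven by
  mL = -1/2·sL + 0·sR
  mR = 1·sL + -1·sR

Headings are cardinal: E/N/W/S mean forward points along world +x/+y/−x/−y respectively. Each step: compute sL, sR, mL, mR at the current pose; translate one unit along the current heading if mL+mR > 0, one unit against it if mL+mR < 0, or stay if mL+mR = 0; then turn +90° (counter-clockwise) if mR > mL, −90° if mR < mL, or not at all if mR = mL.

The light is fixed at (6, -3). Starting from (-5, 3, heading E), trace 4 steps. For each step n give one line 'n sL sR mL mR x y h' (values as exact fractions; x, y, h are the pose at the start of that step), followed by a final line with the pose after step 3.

n=0: pose=(-5,3,E); sL=4/13, sR=20/53; mL=-2/13, mR=-48/689; mL+mR=-154/689 → advance -1; mR−mL=58/689 → turn +1·90°
n=1: pose=(-6,3,N); sL=40/233, sR=8/37; mL=-20/233, mR=-384/8621; mL+mR=-1124/8621 → advance -1; mR−mL=356/8621 → turn +1·90°
n=2: pose=(-6,2,W); sL=10/53, sR=5/29; mL=-5/53, mR=25/1537; mL+mR=-120/1537 → advance -1; mR−mL=170/1537 → turn +1·90°
n=3: pose=(-5,2,S); sL=40/109, sR=40/153; mL=-20/109, mR=1760/16677; mL+mR=-1300/16677 → advance -1; mR−mL=4820/16677 → turn +1·90°

0 4/13 20/53 -2/13 -48/689 -5 3 E
1 40/233 8/37 -20/233 -384/8621 -6 3 N
2 10/53 5/29 -5/53 25/1537 -6 2 W
3 40/109 40/153 -20/109 1760/16677 -5 2 S
final -5 3 E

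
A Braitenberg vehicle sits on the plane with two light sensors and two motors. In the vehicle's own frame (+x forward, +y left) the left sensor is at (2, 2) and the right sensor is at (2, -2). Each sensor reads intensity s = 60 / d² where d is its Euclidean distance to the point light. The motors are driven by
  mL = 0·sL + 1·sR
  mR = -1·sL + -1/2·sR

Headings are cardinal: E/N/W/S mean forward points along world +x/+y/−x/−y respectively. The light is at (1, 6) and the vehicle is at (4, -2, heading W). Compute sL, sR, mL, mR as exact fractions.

left sensor world pos  = (2, -4); dL² = 101
right sensor world pos = (2, 0); dR² = 37
sL = 60/101 = 60/101
sR = 60/37 = 60/37
mL = 0·sL + 1·sR = 60/37
mR = -1·sL + -1/2·sR = -5250/3737

60/101 60/37 60/37 -5250/3737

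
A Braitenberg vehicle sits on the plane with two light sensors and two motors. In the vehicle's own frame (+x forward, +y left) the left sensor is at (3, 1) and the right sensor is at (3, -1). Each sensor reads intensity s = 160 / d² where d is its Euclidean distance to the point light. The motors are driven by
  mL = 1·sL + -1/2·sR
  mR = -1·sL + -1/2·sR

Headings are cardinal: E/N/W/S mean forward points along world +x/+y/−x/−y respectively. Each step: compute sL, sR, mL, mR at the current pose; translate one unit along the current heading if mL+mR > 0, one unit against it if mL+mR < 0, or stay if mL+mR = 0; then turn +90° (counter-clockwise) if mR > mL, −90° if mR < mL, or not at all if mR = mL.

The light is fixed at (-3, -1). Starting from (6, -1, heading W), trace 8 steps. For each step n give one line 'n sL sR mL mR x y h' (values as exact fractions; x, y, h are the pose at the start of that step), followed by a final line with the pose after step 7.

0 160/37 160/37 80/37 -240/37 6 -1 W
1 16/9 16/13 136/117 -280/117 7 -1 N
2 160/169 160/173 14160/29237 -41200/29237 7 -2 E
3 40/29 2 11/29 -69/29 6 -2 S
4 160/37 160/37 80/37 -240/37 6 -1 W
5 16/9 16/13 136/117 -280/117 7 -1 N
6 160/169 160/173 14160/29237 -41200/29237 7 -2 E
7 40/29 2 11/29 -69/29 6 -2 S
final 6 -1 W

n=0: pose=(6,-1,W); sL=160/37, sR=160/37; mL=80/37, mR=-240/37; mL+mR=-160/37 → advance -1; mR−mL=-320/37 → turn -1·90°
n=1: pose=(7,-1,N); sL=16/9, sR=16/13; mL=136/117, mR=-280/117; mL+mR=-16/13 → advance -1; mR−mL=-32/9 → turn -1·90°
n=2: pose=(7,-2,E); sL=160/169, sR=160/173; mL=14160/29237, mR=-41200/29237; mL+mR=-160/173 → advance -1; mR−mL=-320/169 → turn -1·90°
n=3: pose=(6,-2,S); sL=40/29, sR=2; mL=11/29, mR=-69/29; mL+mR=-2 → advance -1; mR−mL=-80/29 → turn -1·90°
n=4: pose=(6,-1,W); sL=160/37, sR=160/37; mL=80/37, mR=-240/37; mL+mR=-160/37 → advance -1; mR−mL=-320/37 → turn -1·90°
n=5: pose=(7,-1,N); sL=16/9, sR=16/13; mL=136/117, mR=-280/117; mL+mR=-16/13 → advance -1; mR−mL=-32/9 → turn -1·90°
n=6: pose=(7,-2,E); sL=160/169, sR=160/173; mL=14160/29237, mR=-41200/29237; mL+mR=-160/173 → advance -1; mR−mL=-320/169 → turn -1·90°
n=7: pose=(6,-2,S); sL=40/29, sR=2; mL=11/29, mR=-69/29; mL+mR=-2 → advance -1; mR−mL=-80/29 → turn -1·90°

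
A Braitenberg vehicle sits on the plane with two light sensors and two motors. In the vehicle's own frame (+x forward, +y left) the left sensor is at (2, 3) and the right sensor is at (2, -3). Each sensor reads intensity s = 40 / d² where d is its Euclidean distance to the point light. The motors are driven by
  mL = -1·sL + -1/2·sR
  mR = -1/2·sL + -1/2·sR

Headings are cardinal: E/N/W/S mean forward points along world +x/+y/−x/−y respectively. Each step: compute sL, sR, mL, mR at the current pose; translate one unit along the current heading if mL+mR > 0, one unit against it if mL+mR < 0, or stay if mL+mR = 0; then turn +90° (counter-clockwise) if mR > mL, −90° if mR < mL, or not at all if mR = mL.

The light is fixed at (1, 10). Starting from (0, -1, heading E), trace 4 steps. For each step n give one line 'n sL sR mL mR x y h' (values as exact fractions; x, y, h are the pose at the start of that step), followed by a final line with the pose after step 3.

0 8/13 40/197 -1836/2561 -1048/2561 0 -1 E
1 20/53 20/41 -1350/2173 -940/2173 -1 -1 N
2 40/241 40/97 -8700/23377 -6760/23377 -1 -2 W
3 1/5 10/53 -78/265 -103/530 0 -2 S
final 0 -1 E

n=0: pose=(0,-1,E); sL=8/13, sR=40/197; mL=-1836/2561, mR=-1048/2561; mL+mR=-2884/2561 → advance -1; mR−mL=4/13 → turn +1·90°
n=1: pose=(-1,-1,N); sL=20/53, sR=20/41; mL=-1350/2173, mR=-940/2173; mL+mR=-2290/2173 → advance -1; mR−mL=10/53 → turn +1·90°
n=2: pose=(-1,-2,W); sL=40/241, sR=40/97; mL=-8700/23377, mR=-6760/23377; mL+mR=-15460/23377 → advance -1; mR−mL=20/241 → turn +1·90°
n=3: pose=(0,-2,S); sL=1/5, sR=10/53; mL=-78/265, mR=-103/530; mL+mR=-259/530 → advance -1; mR−mL=1/10 → turn +1·90°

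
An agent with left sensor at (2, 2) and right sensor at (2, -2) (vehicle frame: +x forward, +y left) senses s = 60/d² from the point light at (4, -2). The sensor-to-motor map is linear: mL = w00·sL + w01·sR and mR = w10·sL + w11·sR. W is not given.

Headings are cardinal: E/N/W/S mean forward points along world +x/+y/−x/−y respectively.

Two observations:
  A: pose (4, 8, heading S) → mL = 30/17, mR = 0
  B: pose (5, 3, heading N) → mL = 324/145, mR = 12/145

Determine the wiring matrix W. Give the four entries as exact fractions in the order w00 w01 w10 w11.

1 1 1/2 -1/2

obs A: pose=(4,8,S) → sL=15/17, sR=15/17, mL=30/17, mR=0
obs B: pose=(5,3,N) → sL=6/5, sR=30/29, mL=324/145, mR=12/145
sensor matrix S = [[15/17, 15/17], [6/5, 30/29]]; det S = -72/493
solve [mL_A; mL_B] = S·[w00; w01] and [mR_A; mR_B] = S·[w10; w11]:
  w00 = 1, w01 = 1, w10 = 1/2, w11 = -1/2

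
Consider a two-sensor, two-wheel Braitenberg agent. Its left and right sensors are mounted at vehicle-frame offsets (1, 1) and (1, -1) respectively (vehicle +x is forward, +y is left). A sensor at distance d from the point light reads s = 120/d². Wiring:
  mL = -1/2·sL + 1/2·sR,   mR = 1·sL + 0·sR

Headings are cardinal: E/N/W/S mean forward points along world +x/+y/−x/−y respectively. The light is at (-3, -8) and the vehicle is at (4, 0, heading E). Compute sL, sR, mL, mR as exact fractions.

left sensor world pos  = (5, 1); dL² = 145
right sensor world pos = (5, -1); dR² = 113
sL = 120/145 = 24/29
sR = 120/113 = 120/113
mL = -1/2·sL + 1/2·sR = 384/3277
mR = 1·sL + 0·sR = 24/29

24/29 120/113 384/3277 24/29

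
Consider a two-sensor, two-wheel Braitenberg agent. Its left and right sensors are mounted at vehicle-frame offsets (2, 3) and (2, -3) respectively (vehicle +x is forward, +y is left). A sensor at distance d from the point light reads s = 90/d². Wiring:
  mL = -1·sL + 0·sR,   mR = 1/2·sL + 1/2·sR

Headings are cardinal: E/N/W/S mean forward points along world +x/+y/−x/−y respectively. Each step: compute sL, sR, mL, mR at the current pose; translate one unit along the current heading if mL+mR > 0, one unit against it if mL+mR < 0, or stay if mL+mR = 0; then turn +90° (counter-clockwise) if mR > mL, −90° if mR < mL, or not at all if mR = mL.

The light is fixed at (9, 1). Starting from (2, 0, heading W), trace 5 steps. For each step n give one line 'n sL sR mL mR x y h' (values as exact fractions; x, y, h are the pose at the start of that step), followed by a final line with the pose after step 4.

n=0: pose=(2,0,W); sL=90/97, sR=18/17; mL=-90/97, mR=1638/1649; mL+mR=108/1649 → advance +1; mR−mL=3168/1649 → turn +1·90°
n=1: pose=(1,0,S); sL=45/17, sR=9/13; mL=-45/17, mR=369/221; mL+mR=-216/221 → advance -1; mR−mL=954/221 → turn +1·90°
n=2: pose=(1,1,E); sL=2, sR=2; mL=-2, mR=2; mL+mR=0 → advance +0; mR−mL=4 → turn +1·90°
n=3: pose=(1,1,N); sL=18/25, sR=90/29; mL=-18/25, mR=1386/725; mL+mR=864/725 → advance +1; mR−mL=1908/725 → turn +1·90°
n=4: pose=(1,2,W); sL=45/52, sR=45/58; mL=-45/52, mR=2475/3016; mL+mR=-135/3016 → advance -1; mR−mL=5085/3016 → turn +1·90°

0 90/97 18/17 -90/97 1638/1649 2 0 W
1 45/17 9/13 -45/17 369/221 1 0 S
2 2 2 -2 2 1 1 E
3 18/25 90/29 -18/25 1386/725 1 1 N
4 45/52 45/58 -45/52 2475/3016 1 2 W
final 2 2 S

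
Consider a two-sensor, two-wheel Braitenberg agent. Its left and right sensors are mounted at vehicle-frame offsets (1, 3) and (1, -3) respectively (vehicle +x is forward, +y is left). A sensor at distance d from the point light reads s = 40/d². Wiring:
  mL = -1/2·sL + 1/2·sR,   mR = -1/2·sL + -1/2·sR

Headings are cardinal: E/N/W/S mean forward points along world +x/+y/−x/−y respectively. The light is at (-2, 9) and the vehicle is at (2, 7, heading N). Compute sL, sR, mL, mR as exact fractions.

left sensor world pos  = (-1, 8); dL² = 2
right sensor world pos = (5, 8); dR² = 50
sL = 40/2 = 20
sR = 40/50 = 4/5
mL = -1/2·sL + 1/2·sR = -48/5
mR = -1/2·sL + -1/2·sR = -52/5

20 4/5 -48/5 -52/5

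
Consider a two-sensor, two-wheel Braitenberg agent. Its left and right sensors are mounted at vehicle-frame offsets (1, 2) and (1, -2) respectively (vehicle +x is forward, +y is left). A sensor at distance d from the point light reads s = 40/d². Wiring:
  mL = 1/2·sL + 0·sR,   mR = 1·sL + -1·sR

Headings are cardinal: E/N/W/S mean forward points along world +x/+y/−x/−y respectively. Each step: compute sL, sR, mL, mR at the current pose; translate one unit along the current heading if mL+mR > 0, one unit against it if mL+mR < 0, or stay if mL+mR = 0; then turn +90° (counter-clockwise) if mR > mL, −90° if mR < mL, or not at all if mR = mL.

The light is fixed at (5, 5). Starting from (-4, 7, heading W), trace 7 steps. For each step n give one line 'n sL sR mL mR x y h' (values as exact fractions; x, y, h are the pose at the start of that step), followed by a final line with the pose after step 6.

0 2/5 10/29 1/5 8/145 -4 7 W
1 40/153 40/73 20/153 -3200/11169 -5 7 N
2 4/9 20/41 2/9 -16/369 -5 6 E
3 40/49 40/121 20/49 2880/5929 -4 6 S
4 10/17 10/17 5/17 0 -4 5 E
5 40/37 40/101 20/37 2560/3737 -3 5 S
6 4/5 20/29 2/5 16/145 -3 4 E
final -2 4 S

n=0: pose=(-4,7,W); sL=2/5, sR=10/29; mL=1/5, mR=8/145; mL+mR=37/145 → advance +1; mR−mL=-21/145 → turn -1·90°
n=1: pose=(-5,7,N); sL=40/153, sR=40/73; mL=20/153, mR=-3200/11169; mL+mR=-580/3723 → advance -1; mR−mL=-4660/11169 → turn -1·90°
n=2: pose=(-5,6,E); sL=4/9, sR=20/41; mL=2/9, mR=-16/369; mL+mR=22/123 → advance +1; mR−mL=-98/369 → turn -1·90°
n=3: pose=(-4,6,S); sL=40/49, sR=40/121; mL=20/49, mR=2880/5929; mL+mR=5300/5929 → advance +1; mR−mL=460/5929 → turn +1·90°
n=4: pose=(-4,5,E); sL=10/17, sR=10/17; mL=5/17, mR=0; mL+mR=5/17 → advance +1; mR−mL=-5/17 → turn -1·90°
n=5: pose=(-3,5,S); sL=40/37, sR=40/101; mL=20/37, mR=2560/3737; mL+mR=4580/3737 → advance +1; mR−mL=540/3737 → turn +1·90°
n=6: pose=(-3,4,E); sL=4/5, sR=20/29; mL=2/5, mR=16/145; mL+mR=74/145 → advance +1; mR−mL=-42/145 → turn -1·90°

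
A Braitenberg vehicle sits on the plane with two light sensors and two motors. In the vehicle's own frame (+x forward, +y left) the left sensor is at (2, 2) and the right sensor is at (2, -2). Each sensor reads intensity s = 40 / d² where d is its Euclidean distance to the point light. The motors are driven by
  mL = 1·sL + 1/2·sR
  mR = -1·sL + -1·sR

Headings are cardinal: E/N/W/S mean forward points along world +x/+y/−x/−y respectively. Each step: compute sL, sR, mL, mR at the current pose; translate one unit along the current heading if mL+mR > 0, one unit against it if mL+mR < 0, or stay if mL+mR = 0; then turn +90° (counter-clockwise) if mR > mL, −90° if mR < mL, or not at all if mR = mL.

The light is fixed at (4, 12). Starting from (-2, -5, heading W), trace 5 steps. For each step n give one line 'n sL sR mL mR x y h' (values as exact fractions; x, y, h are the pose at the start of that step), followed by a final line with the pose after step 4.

n=0: pose=(-2,-5,W); sL=8/85, sR=40/289; mL=236/1445, mR=-336/1445; mL+mR=-20/289 → advance -1; mR−mL=-572/1445 → turn -1·90°
n=1: pose=(-1,-5,N); sL=20/137, sR=20/117; mL=3710/16029, mR=-5080/16029; mL+mR=-10/117 → advance -1; mR−mL=-2930/5343 → turn -1·90°
n=2: pose=(-1,-6,E); sL=8/53, sR=40/409; mL=4332/21677, mR=-5392/21677; mL+mR=-20/409 → advance -1; mR−mL=-9724/21677 → turn -1·90°
n=3: pose=(-2,-6,S); sL=5/52, sR=5/58; mL=105/754, mR=-275/1508; mL+mR=-5/116 → advance -1; mR−mL=-485/1508 → turn -1·90°
n=4: pose=(-2,-5,W); sL=8/85, sR=40/289; mL=236/1445, mR=-336/1445; mL+mR=-20/289 → advance -1; mR−mL=-572/1445 → turn -1·90°

0 8/85 40/289 236/1445 -336/1445 -2 -5 W
1 20/137 20/117 3710/16029 -5080/16029 -1 -5 N
2 8/53 40/409 4332/21677 -5392/21677 -1 -6 E
3 5/52 5/58 105/754 -275/1508 -2 -6 S
4 8/85 40/289 236/1445 -336/1445 -2 -5 W
final -1 -5 N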